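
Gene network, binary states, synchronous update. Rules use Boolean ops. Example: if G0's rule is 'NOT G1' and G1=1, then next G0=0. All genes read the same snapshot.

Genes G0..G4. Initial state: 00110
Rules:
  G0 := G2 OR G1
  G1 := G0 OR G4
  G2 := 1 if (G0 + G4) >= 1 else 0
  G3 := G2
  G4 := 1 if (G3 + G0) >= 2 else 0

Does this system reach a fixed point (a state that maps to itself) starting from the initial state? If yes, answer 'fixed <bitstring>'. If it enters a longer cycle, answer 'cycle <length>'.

Step 0: 00110
Step 1: G0=G2|G1=1|0=1 G1=G0|G4=0|0=0 G2=(0+0>=1)=0 G3=G2=1 G4=(1+0>=2)=0 -> 10010
Step 2: G0=G2|G1=0|0=0 G1=G0|G4=1|0=1 G2=(1+0>=1)=1 G3=G2=0 G4=(1+1>=2)=1 -> 01101
Step 3: G0=G2|G1=1|1=1 G1=G0|G4=0|1=1 G2=(0+1>=1)=1 G3=G2=1 G4=(0+0>=2)=0 -> 11110
Step 4: G0=G2|G1=1|1=1 G1=G0|G4=1|0=1 G2=(1+0>=1)=1 G3=G2=1 G4=(1+1>=2)=1 -> 11111
Step 5: G0=G2|G1=1|1=1 G1=G0|G4=1|1=1 G2=(1+1>=1)=1 G3=G2=1 G4=(1+1>=2)=1 -> 11111
Fixed point reached at step 4: 11111

Answer: fixed 11111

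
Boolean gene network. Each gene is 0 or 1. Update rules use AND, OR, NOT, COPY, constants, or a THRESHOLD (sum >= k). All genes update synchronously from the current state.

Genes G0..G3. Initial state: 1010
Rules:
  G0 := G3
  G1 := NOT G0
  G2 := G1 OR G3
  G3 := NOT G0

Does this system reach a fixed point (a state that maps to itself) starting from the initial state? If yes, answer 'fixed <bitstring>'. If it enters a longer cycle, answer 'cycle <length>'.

Answer: cycle 4

Derivation:
Step 0: 1010
Step 1: G0=G3=0 G1=NOT G0=NOT 1=0 G2=G1|G3=0|0=0 G3=NOT G0=NOT 1=0 -> 0000
Step 2: G0=G3=0 G1=NOT G0=NOT 0=1 G2=G1|G3=0|0=0 G3=NOT G0=NOT 0=1 -> 0101
Step 3: G0=G3=1 G1=NOT G0=NOT 0=1 G2=G1|G3=1|1=1 G3=NOT G0=NOT 0=1 -> 1111
Step 4: G0=G3=1 G1=NOT G0=NOT 1=0 G2=G1|G3=1|1=1 G3=NOT G0=NOT 1=0 -> 1010
Cycle of length 4 starting at step 0 -> no fixed point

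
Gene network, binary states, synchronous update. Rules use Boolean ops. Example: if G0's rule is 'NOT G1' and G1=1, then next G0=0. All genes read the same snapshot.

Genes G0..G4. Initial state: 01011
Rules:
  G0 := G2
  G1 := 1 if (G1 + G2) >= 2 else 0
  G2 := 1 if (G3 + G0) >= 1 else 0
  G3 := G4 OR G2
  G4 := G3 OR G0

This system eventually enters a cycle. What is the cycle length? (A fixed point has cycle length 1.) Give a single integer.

Step 0: 01011
Step 1: G0=G2=0 G1=(1+0>=2)=0 G2=(1+0>=1)=1 G3=G4|G2=1|0=1 G4=G3|G0=1|0=1 -> 00111
Step 2: G0=G2=1 G1=(0+1>=2)=0 G2=(1+0>=1)=1 G3=G4|G2=1|1=1 G4=G3|G0=1|0=1 -> 10111
Step 3: G0=G2=1 G1=(0+1>=2)=0 G2=(1+1>=1)=1 G3=G4|G2=1|1=1 G4=G3|G0=1|1=1 -> 10111
State from step 3 equals state from step 2 -> cycle length 1

Answer: 1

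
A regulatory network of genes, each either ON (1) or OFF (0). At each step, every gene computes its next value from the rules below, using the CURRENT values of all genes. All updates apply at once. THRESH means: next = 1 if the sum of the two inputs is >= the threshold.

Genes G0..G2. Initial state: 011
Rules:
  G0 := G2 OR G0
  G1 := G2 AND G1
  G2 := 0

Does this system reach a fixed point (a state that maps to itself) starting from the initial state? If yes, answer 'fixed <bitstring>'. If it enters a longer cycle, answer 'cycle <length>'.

Answer: fixed 100

Derivation:
Step 0: 011
Step 1: G0=G2|G0=1|0=1 G1=G2&G1=1&1=1 G2=0(const) -> 110
Step 2: G0=G2|G0=0|1=1 G1=G2&G1=0&1=0 G2=0(const) -> 100
Step 3: G0=G2|G0=0|1=1 G1=G2&G1=0&0=0 G2=0(const) -> 100
Fixed point reached at step 2: 100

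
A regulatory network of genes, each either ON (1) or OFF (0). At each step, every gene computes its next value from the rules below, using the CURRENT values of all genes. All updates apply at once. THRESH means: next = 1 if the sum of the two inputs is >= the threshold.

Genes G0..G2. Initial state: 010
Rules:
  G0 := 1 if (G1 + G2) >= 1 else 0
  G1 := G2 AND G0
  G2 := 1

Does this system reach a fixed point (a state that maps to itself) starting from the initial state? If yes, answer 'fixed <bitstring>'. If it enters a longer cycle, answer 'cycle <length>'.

Answer: fixed 111

Derivation:
Step 0: 010
Step 1: G0=(1+0>=1)=1 G1=G2&G0=0&0=0 G2=1(const) -> 101
Step 2: G0=(0+1>=1)=1 G1=G2&G0=1&1=1 G2=1(const) -> 111
Step 3: G0=(1+1>=1)=1 G1=G2&G0=1&1=1 G2=1(const) -> 111
Fixed point reached at step 2: 111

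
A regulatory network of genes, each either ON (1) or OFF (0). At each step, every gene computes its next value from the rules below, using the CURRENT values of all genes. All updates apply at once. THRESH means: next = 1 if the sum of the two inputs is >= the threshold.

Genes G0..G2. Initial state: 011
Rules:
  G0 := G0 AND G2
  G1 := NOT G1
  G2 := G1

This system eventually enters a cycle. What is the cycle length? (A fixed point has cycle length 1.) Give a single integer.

Step 0: 011
Step 1: G0=G0&G2=0&1=0 G1=NOT G1=NOT 1=0 G2=G1=1 -> 001
Step 2: G0=G0&G2=0&1=0 G1=NOT G1=NOT 0=1 G2=G1=0 -> 010
Step 3: G0=G0&G2=0&0=0 G1=NOT G1=NOT 1=0 G2=G1=1 -> 001
State from step 3 equals state from step 1 -> cycle length 2

Answer: 2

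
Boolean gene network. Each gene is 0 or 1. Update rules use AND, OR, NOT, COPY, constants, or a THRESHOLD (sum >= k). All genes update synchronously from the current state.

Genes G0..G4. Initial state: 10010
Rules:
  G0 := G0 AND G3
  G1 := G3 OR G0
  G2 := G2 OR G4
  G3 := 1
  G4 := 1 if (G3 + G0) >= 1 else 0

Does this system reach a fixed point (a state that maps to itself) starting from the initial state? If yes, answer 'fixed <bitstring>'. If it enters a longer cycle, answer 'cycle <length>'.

Step 0: 10010
Step 1: G0=G0&G3=1&1=1 G1=G3|G0=1|1=1 G2=G2|G4=0|0=0 G3=1(const) G4=(1+1>=1)=1 -> 11011
Step 2: G0=G0&G3=1&1=1 G1=G3|G0=1|1=1 G2=G2|G4=0|1=1 G3=1(const) G4=(1+1>=1)=1 -> 11111
Step 3: G0=G0&G3=1&1=1 G1=G3|G0=1|1=1 G2=G2|G4=1|1=1 G3=1(const) G4=(1+1>=1)=1 -> 11111
Fixed point reached at step 2: 11111

Answer: fixed 11111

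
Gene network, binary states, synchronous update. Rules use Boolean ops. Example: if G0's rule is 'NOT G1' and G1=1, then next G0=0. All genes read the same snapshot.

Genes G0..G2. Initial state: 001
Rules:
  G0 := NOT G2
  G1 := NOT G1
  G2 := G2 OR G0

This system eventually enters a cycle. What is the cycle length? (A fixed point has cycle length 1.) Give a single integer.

Answer: 2

Derivation:
Step 0: 001
Step 1: G0=NOT G2=NOT 1=0 G1=NOT G1=NOT 0=1 G2=G2|G0=1|0=1 -> 011
Step 2: G0=NOT G2=NOT 1=0 G1=NOT G1=NOT 1=0 G2=G2|G0=1|0=1 -> 001
State from step 2 equals state from step 0 -> cycle length 2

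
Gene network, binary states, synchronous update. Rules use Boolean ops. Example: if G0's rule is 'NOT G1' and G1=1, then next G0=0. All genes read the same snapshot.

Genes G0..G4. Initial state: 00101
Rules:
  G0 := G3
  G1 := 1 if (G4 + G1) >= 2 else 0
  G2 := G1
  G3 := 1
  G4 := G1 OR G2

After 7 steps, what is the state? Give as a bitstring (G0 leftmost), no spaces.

Step 1: G0=G3=0 G1=(1+0>=2)=0 G2=G1=0 G3=1(const) G4=G1|G2=0|1=1 -> 00011
Step 2: G0=G3=1 G1=(1+0>=2)=0 G2=G1=0 G3=1(const) G4=G1|G2=0|0=0 -> 10010
Step 3: G0=G3=1 G1=(0+0>=2)=0 G2=G1=0 G3=1(const) G4=G1|G2=0|0=0 -> 10010
Step 4: G0=G3=1 G1=(0+0>=2)=0 G2=G1=0 G3=1(const) G4=G1|G2=0|0=0 -> 10010
Step 5: G0=G3=1 G1=(0+0>=2)=0 G2=G1=0 G3=1(const) G4=G1|G2=0|0=0 -> 10010
Step 6: G0=G3=1 G1=(0+0>=2)=0 G2=G1=0 G3=1(const) G4=G1|G2=0|0=0 -> 10010
Step 7: G0=G3=1 G1=(0+0>=2)=0 G2=G1=0 G3=1(const) G4=G1|G2=0|0=0 -> 10010

10010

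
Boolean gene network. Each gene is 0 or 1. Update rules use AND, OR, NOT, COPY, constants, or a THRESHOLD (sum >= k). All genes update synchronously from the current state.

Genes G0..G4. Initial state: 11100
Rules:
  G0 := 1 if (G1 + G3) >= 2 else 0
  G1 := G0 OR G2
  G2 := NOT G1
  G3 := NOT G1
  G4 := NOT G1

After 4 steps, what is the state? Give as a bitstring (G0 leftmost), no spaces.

Step 1: G0=(1+0>=2)=0 G1=G0|G2=1|1=1 G2=NOT G1=NOT 1=0 G3=NOT G1=NOT 1=0 G4=NOT G1=NOT 1=0 -> 01000
Step 2: G0=(1+0>=2)=0 G1=G0|G2=0|0=0 G2=NOT G1=NOT 1=0 G3=NOT G1=NOT 1=0 G4=NOT G1=NOT 1=0 -> 00000
Step 3: G0=(0+0>=2)=0 G1=G0|G2=0|0=0 G2=NOT G1=NOT 0=1 G3=NOT G1=NOT 0=1 G4=NOT G1=NOT 0=1 -> 00111
Step 4: G0=(0+1>=2)=0 G1=G0|G2=0|1=1 G2=NOT G1=NOT 0=1 G3=NOT G1=NOT 0=1 G4=NOT G1=NOT 0=1 -> 01111

01111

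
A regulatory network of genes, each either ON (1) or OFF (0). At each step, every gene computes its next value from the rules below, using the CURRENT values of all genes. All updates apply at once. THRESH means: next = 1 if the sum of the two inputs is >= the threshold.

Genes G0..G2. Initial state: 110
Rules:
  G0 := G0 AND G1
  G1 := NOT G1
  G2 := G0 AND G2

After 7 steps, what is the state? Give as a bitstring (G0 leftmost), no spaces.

Step 1: G0=G0&G1=1&1=1 G1=NOT G1=NOT 1=0 G2=G0&G2=1&0=0 -> 100
Step 2: G0=G0&G1=1&0=0 G1=NOT G1=NOT 0=1 G2=G0&G2=1&0=0 -> 010
Step 3: G0=G0&G1=0&1=0 G1=NOT G1=NOT 1=0 G2=G0&G2=0&0=0 -> 000
Step 4: G0=G0&G1=0&0=0 G1=NOT G1=NOT 0=1 G2=G0&G2=0&0=0 -> 010
Step 5: G0=G0&G1=0&1=0 G1=NOT G1=NOT 1=0 G2=G0&G2=0&0=0 -> 000
Step 6: G0=G0&G1=0&0=0 G1=NOT G1=NOT 0=1 G2=G0&G2=0&0=0 -> 010
Step 7: G0=G0&G1=0&1=0 G1=NOT G1=NOT 1=0 G2=G0&G2=0&0=0 -> 000

000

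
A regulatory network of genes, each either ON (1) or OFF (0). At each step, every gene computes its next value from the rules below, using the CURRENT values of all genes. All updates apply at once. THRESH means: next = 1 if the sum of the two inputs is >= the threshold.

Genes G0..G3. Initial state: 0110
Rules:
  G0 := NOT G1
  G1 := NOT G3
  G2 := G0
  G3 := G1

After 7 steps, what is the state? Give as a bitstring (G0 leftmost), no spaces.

Step 1: G0=NOT G1=NOT 1=0 G1=NOT G3=NOT 0=1 G2=G0=0 G3=G1=1 -> 0101
Step 2: G0=NOT G1=NOT 1=0 G1=NOT G3=NOT 1=0 G2=G0=0 G3=G1=1 -> 0001
Step 3: G0=NOT G1=NOT 0=1 G1=NOT G3=NOT 1=0 G2=G0=0 G3=G1=0 -> 1000
Step 4: G0=NOT G1=NOT 0=1 G1=NOT G3=NOT 0=1 G2=G0=1 G3=G1=0 -> 1110
Step 5: G0=NOT G1=NOT 1=0 G1=NOT G3=NOT 0=1 G2=G0=1 G3=G1=1 -> 0111
Step 6: G0=NOT G1=NOT 1=0 G1=NOT G3=NOT 1=0 G2=G0=0 G3=G1=1 -> 0001
Step 7: G0=NOT G1=NOT 0=1 G1=NOT G3=NOT 1=0 G2=G0=0 G3=G1=0 -> 1000

1000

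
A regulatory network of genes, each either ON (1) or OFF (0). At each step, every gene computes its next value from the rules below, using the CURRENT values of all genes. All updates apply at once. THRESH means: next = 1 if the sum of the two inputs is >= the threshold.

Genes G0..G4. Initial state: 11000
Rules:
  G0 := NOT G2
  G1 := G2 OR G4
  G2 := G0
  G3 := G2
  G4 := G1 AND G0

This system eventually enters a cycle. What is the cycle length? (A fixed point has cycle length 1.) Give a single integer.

Answer: 4

Derivation:
Step 0: 11000
Step 1: G0=NOT G2=NOT 0=1 G1=G2|G4=0|0=0 G2=G0=1 G3=G2=0 G4=G1&G0=1&1=1 -> 10101
Step 2: G0=NOT G2=NOT 1=0 G1=G2|G4=1|1=1 G2=G0=1 G3=G2=1 G4=G1&G0=0&1=0 -> 01110
Step 3: G0=NOT G2=NOT 1=0 G1=G2|G4=1|0=1 G2=G0=0 G3=G2=1 G4=G1&G0=1&0=0 -> 01010
Step 4: G0=NOT G2=NOT 0=1 G1=G2|G4=0|0=0 G2=G0=0 G3=G2=0 G4=G1&G0=1&0=0 -> 10000
Step 5: G0=NOT G2=NOT 0=1 G1=G2|G4=0|0=0 G2=G0=1 G3=G2=0 G4=G1&G0=0&1=0 -> 10100
Step 6: G0=NOT G2=NOT 1=0 G1=G2|G4=1|0=1 G2=G0=1 G3=G2=1 G4=G1&G0=0&1=0 -> 01110
State from step 6 equals state from step 2 -> cycle length 4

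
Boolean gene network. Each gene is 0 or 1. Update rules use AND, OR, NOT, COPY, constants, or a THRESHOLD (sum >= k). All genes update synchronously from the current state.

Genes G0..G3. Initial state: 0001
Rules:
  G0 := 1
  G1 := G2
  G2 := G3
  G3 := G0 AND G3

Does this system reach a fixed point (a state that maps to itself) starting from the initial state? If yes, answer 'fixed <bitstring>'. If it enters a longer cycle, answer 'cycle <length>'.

Answer: fixed 1000

Derivation:
Step 0: 0001
Step 1: G0=1(const) G1=G2=0 G2=G3=1 G3=G0&G3=0&1=0 -> 1010
Step 2: G0=1(const) G1=G2=1 G2=G3=0 G3=G0&G3=1&0=0 -> 1100
Step 3: G0=1(const) G1=G2=0 G2=G3=0 G3=G0&G3=1&0=0 -> 1000
Step 4: G0=1(const) G1=G2=0 G2=G3=0 G3=G0&G3=1&0=0 -> 1000
Fixed point reached at step 3: 1000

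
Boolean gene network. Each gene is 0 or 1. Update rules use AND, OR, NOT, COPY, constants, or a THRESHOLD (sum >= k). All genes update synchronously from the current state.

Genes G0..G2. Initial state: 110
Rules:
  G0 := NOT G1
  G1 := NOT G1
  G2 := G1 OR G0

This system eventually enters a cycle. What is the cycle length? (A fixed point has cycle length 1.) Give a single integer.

Answer: 2

Derivation:
Step 0: 110
Step 1: G0=NOT G1=NOT 1=0 G1=NOT G1=NOT 1=0 G2=G1|G0=1|1=1 -> 001
Step 2: G0=NOT G1=NOT 0=1 G1=NOT G1=NOT 0=1 G2=G1|G0=0|0=0 -> 110
State from step 2 equals state from step 0 -> cycle length 2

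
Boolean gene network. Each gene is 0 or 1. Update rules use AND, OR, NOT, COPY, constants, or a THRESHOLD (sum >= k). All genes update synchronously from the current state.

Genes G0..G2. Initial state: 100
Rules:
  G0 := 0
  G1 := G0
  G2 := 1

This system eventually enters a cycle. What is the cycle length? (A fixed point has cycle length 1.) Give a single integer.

Step 0: 100
Step 1: G0=0(const) G1=G0=1 G2=1(const) -> 011
Step 2: G0=0(const) G1=G0=0 G2=1(const) -> 001
Step 3: G0=0(const) G1=G0=0 G2=1(const) -> 001
State from step 3 equals state from step 2 -> cycle length 1

Answer: 1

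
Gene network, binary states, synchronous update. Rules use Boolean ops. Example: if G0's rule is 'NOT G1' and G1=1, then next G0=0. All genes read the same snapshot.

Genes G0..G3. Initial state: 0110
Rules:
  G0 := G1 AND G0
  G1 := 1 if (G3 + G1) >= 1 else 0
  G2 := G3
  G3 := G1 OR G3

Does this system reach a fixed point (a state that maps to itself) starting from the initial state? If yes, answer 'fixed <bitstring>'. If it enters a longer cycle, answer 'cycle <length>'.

Answer: fixed 0111

Derivation:
Step 0: 0110
Step 1: G0=G1&G0=1&0=0 G1=(0+1>=1)=1 G2=G3=0 G3=G1|G3=1|0=1 -> 0101
Step 2: G0=G1&G0=1&0=0 G1=(1+1>=1)=1 G2=G3=1 G3=G1|G3=1|1=1 -> 0111
Step 3: G0=G1&G0=1&0=0 G1=(1+1>=1)=1 G2=G3=1 G3=G1|G3=1|1=1 -> 0111
Fixed point reached at step 2: 0111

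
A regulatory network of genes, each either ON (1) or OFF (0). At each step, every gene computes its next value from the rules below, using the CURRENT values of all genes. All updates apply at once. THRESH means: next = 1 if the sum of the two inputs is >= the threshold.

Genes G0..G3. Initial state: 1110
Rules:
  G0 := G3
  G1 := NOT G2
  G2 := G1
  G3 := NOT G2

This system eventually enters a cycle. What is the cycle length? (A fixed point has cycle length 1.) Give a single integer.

Step 0: 1110
Step 1: G0=G3=0 G1=NOT G2=NOT 1=0 G2=G1=1 G3=NOT G2=NOT 1=0 -> 0010
Step 2: G0=G3=0 G1=NOT G2=NOT 1=0 G2=G1=0 G3=NOT G2=NOT 1=0 -> 0000
Step 3: G0=G3=0 G1=NOT G2=NOT 0=1 G2=G1=0 G3=NOT G2=NOT 0=1 -> 0101
Step 4: G0=G3=1 G1=NOT G2=NOT 0=1 G2=G1=1 G3=NOT G2=NOT 0=1 -> 1111
Step 5: G0=G3=1 G1=NOT G2=NOT 1=0 G2=G1=1 G3=NOT G2=NOT 1=0 -> 1010
Step 6: G0=G3=0 G1=NOT G2=NOT 1=0 G2=G1=0 G3=NOT G2=NOT 1=0 -> 0000
State from step 6 equals state from step 2 -> cycle length 4

Answer: 4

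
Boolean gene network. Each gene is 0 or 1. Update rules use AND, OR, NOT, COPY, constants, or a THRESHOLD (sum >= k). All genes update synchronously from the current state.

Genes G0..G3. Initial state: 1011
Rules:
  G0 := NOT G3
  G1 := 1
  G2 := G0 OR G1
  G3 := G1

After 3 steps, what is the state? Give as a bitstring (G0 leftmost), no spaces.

Step 1: G0=NOT G3=NOT 1=0 G1=1(const) G2=G0|G1=1|0=1 G3=G1=0 -> 0110
Step 2: G0=NOT G3=NOT 0=1 G1=1(const) G2=G0|G1=0|1=1 G3=G1=1 -> 1111
Step 3: G0=NOT G3=NOT 1=0 G1=1(const) G2=G0|G1=1|1=1 G3=G1=1 -> 0111

0111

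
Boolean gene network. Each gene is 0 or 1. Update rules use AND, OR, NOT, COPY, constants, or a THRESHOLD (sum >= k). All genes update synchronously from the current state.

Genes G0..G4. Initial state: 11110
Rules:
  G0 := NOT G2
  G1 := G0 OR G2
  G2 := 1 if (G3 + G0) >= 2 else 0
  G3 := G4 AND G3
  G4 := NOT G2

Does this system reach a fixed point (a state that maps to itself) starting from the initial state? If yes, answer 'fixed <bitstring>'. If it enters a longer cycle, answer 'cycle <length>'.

Step 0: 11110
Step 1: G0=NOT G2=NOT 1=0 G1=G0|G2=1|1=1 G2=(1+1>=2)=1 G3=G4&G3=0&1=0 G4=NOT G2=NOT 1=0 -> 01100
Step 2: G0=NOT G2=NOT 1=0 G1=G0|G2=0|1=1 G2=(0+0>=2)=0 G3=G4&G3=0&0=0 G4=NOT G2=NOT 1=0 -> 01000
Step 3: G0=NOT G2=NOT 0=1 G1=G0|G2=0|0=0 G2=(0+0>=2)=0 G3=G4&G3=0&0=0 G4=NOT G2=NOT 0=1 -> 10001
Step 4: G0=NOT G2=NOT 0=1 G1=G0|G2=1|0=1 G2=(0+1>=2)=0 G3=G4&G3=1&0=0 G4=NOT G2=NOT 0=1 -> 11001
Step 5: G0=NOT G2=NOT 0=1 G1=G0|G2=1|0=1 G2=(0+1>=2)=0 G3=G4&G3=1&0=0 G4=NOT G2=NOT 0=1 -> 11001
Fixed point reached at step 4: 11001

Answer: fixed 11001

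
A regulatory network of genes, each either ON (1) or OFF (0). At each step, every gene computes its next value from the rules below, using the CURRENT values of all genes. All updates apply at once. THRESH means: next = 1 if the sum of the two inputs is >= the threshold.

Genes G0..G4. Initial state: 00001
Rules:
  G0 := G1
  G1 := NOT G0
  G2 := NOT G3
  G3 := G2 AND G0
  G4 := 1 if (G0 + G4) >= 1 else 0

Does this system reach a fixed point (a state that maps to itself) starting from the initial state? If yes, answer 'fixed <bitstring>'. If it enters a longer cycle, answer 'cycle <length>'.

Answer: cycle 4

Derivation:
Step 0: 00001
Step 1: G0=G1=0 G1=NOT G0=NOT 0=1 G2=NOT G3=NOT 0=1 G3=G2&G0=0&0=0 G4=(0+1>=1)=1 -> 01101
Step 2: G0=G1=1 G1=NOT G0=NOT 0=1 G2=NOT G3=NOT 0=1 G3=G2&G0=1&0=0 G4=(0+1>=1)=1 -> 11101
Step 3: G0=G1=1 G1=NOT G0=NOT 1=0 G2=NOT G3=NOT 0=1 G3=G2&G0=1&1=1 G4=(1+1>=1)=1 -> 10111
Step 4: G0=G1=0 G1=NOT G0=NOT 1=0 G2=NOT G3=NOT 1=0 G3=G2&G0=1&1=1 G4=(1+1>=1)=1 -> 00011
Step 5: G0=G1=0 G1=NOT G0=NOT 0=1 G2=NOT G3=NOT 1=0 G3=G2&G0=0&0=0 G4=(0+1>=1)=1 -> 01001
Step 6: G0=G1=1 G1=NOT G0=NOT 0=1 G2=NOT G3=NOT 0=1 G3=G2&G0=0&0=0 G4=(0+1>=1)=1 -> 11101
Cycle of length 4 starting at step 2 -> no fixed point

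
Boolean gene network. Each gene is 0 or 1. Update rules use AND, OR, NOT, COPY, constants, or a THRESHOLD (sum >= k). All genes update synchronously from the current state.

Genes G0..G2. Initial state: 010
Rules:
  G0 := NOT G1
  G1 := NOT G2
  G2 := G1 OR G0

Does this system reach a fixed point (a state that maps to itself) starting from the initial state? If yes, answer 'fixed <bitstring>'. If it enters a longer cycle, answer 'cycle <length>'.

Answer: cycle 3

Derivation:
Step 0: 010
Step 1: G0=NOT G1=NOT 1=0 G1=NOT G2=NOT 0=1 G2=G1|G0=1|0=1 -> 011
Step 2: G0=NOT G1=NOT 1=0 G1=NOT G2=NOT 1=0 G2=G1|G0=1|0=1 -> 001
Step 3: G0=NOT G1=NOT 0=1 G1=NOT G2=NOT 1=0 G2=G1|G0=0|0=0 -> 100
Step 4: G0=NOT G1=NOT 0=1 G1=NOT G2=NOT 0=1 G2=G1|G0=0|1=1 -> 111
Step 5: G0=NOT G1=NOT 1=0 G1=NOT G2=NOT 1=0 G2=G1|G0=1|1=1 -> 001
Cycle of length 3 starting at step 2 -> no fixed point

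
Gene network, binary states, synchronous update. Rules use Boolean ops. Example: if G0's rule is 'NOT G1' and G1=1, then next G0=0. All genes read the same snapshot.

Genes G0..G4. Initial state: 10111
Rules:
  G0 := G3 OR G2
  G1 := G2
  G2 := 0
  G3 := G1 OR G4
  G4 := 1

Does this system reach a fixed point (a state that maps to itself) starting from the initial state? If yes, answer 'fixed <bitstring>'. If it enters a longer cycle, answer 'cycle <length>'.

Step 0: 10111
Step 1: G0=G3|G2=1|1=1 G1=G2=1 G2=0(const) G3=G1|G4=0|1=1 G4=1(const) -> 11011
Step 2: G0=G3|G2=1|0=1 G1=G2=0 G2=0(const) G3=G1|G4=1|1=1 G4=1(const) -> 10011
Step 3: G0=G3|G2=1|0=1 G1=G2=0 G2=0(const) G3=G1|G4=0|1=1 G4=1(const) -> 10011
Fixed point reached at step 2: 10011

Answer: fixed 10011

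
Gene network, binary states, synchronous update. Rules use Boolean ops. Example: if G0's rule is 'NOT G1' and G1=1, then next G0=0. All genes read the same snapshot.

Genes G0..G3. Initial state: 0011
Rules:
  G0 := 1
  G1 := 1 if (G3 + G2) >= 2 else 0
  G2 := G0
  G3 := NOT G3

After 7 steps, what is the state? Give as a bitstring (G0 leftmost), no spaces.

Step 1: G0=1(const) G1=(1+1>=2)=1 G2=G0=0 G3=NOT G3=NOT 1=0 -> 1100
Step 2: G0=1(const) G1=(0+0>=2)=0 G2=G0=1 G3=NOT G3=NOT 0=1 -> 1011
Step 3: G0=1(const) G1=(1+1>=2)=1 G2=G0=1 G3=NOT G3=NOT 1=0 -> 1110
Step 4: G0=1(const) G1=(0+1>=2)=0 G2=G0=1 G3=NOT G3=NOT 0=1 -> 1011
Step 5: G0=1(const) G1=(1+1>=2)=1 G2=G0=1 G3=NOT G3=NOT 1=0 -> 1110
Step 6: G0=1(const) G1=(0+1>=2)=0 G2=G0=1 G3=NOT G3=NOT 0=1 -> 1011
Step 7: G0=1(const) G1=(1+1>=2)=1 G2=G0=1 G3=NOT G3=NOT 1=0 -> 1110

1110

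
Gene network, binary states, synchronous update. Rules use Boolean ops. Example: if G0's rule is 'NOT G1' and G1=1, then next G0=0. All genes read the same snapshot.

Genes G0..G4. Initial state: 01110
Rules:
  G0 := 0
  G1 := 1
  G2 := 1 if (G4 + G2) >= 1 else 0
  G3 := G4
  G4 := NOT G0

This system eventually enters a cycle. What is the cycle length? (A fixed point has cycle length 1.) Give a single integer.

Step 0: 01110
Step 1: G0=0(const) G1=1(const) G2=(0+1>=1)=1 G3=G4=0 G4=NOT G0=NOT 0=1 -> 01101
Step 2: G0=0(const) G1=1(const) G2=(1+1>=1)=1 G3=G4=1 G4=NOT G0=NOT 0=1 -> 01111
Step 3: G0=0(const) G1=1(const) G2=(1+1>=1)=1 G3=G4=1 G4=NOT G0=NOT 0=1 -> 01111
State from step 3 equals state from step 2 -> cycle length 1

Answer: 1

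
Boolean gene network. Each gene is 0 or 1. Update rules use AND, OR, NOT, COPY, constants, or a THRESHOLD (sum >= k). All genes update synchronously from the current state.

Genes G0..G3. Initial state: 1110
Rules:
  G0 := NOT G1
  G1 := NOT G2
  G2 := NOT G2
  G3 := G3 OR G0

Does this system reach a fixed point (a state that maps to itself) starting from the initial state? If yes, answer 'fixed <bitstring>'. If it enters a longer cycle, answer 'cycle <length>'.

Step 0: 1110
Step 1: G0=NOT G1=NOT 1=0 G1=NOT G2=NOT 1=0 G2=NOT G2=NOT 1=0 G3=G3|G0=0|1=1 -> 0001
Step 2: G0=NOT G1=NOT 0=1 G1=NOT G2=NOT 0=1 G2=NOT G2=NOT 0=1 G3=G3|G0=1|0=1 -> 1111
Step 3: G0=NOT G1=NOT 1=0 G1=NOT G2=NOT 1=0 G2=NOT G2=NOT 1=0 G3=G3|G0=1|1=1 -> 0001
Cycle of length 2 starting at step 1 -> no fixed point

Answer: cycle 2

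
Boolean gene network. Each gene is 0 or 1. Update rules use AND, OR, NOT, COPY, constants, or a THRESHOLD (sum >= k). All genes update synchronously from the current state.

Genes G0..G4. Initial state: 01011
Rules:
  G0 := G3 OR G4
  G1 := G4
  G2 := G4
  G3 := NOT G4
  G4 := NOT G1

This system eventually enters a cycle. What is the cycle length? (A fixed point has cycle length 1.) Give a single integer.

Step 0: 01011
Step 1: G0=G3|G4=1|1=1 G1=G4=1 G2=G4=1 G3=NOT G4=NOT 1=0 G4=NOT G1=NOT 1=0 -> 11100
Step 2: G0=G3|G4=0|0=0 G1=G4=0 G2=G4=0 G3=NOT G4=NOT 0=1 G4=NOT G1=NOT 1=0 -> 00010
Step 3: G0=G3|G4=1|0=1 G1=G4=0 G2=G4=0 G3=NOT G4=NOT 0=1 G4=NOT G1=NOT 0=1 -> 10011
Step 4: G0=G3|G4=1|1=1 G1=G4=1 G2=G4=1 G3=NOT G4=NOT 1=0 G4=NOT G1=NOT 0=1 -> 11101
Step 5: G0=G3|G4=0|1=1 G1=G4=1 G2=G4=1 G3=NOT G4=NOT 1=0 G4=NOT G1=NOT 1=0 -> 11100
State from step 5 equals state from step 1 -> cycle length 4

Answer: 4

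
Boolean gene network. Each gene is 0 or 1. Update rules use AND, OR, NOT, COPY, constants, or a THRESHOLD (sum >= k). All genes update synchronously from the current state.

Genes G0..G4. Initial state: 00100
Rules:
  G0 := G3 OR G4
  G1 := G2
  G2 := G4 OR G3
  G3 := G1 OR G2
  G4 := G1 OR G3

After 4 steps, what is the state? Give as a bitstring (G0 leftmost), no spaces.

Step 1: G0=G3|G4=0|0=0 G1=G2=1 G2=G4|G3=0|0=0 G3=G1|G2=0|1=1 G4=G1|G3=0|0=0 -> 01010
Step 2: G0=G3|G4=1|0=1 G1=G2=0 G2=G4|G3=0|1=1 G3=G1|G2=1|0=1 G4=G1|G3=1|1=1 -> 10111
Step 3: G0=G3|G4=1|1=1 G1=G2=1 G2=G4|G3=1|1=1 G3=G1|G2=0|1=1 G4=G1|G3=0|1=1 -> 11111
Step 4: G0=G3|G4=1|1=1 G1=G2=1 G2=G4|G3=1|1=1 G3=G1|G2=1|1=1 G4=G1|G3=1|1=1 -> 11111

11111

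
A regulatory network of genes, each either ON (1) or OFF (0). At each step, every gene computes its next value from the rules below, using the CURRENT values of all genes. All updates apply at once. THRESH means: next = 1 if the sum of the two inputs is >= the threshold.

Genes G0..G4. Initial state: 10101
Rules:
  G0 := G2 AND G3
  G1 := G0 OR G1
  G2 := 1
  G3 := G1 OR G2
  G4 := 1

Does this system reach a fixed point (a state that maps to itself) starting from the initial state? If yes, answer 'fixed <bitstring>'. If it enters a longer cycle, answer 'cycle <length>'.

Answer: fixed 11111

Derivation:
Step 0: 10101
Step 1: G0=G2&G3=1&0=0 G1=G0|G1=1|0=1 G2=1(const) G3=G1|G2=0|1=1 G4=1(const) -> 01111
Step 2: G0=G2&G3=1&1=1 G1=G0|G1=0|1=1 G2=1(const) G3=G1|G2=1|1=1 G4=1(const) -> 11111
Step 3: G0=G2&G3=1&1=1 G1=G0|G1=1|1=1 G2=1(const) G3=G1|G2=1|1=1 G4=1(const) -> 11111
Fixed point reached at step 2: 11111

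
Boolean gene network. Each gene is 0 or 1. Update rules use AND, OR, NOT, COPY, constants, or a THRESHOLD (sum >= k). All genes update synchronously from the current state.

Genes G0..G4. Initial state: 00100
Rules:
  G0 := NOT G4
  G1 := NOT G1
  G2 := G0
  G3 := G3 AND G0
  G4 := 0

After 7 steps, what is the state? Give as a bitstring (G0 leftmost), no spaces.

Step 1: G0=NOT G4=NOT 0=1 G1=NOT G1=NOT 0=1 G2=G0=0 G3=G3&G0=0&0=0 G4=0(const) -> 11000
Step 2: G0=NOT G4=NOT 0=1 G1=NOT G1=NOT 1=0 G2=G0=1 G3=G3&G0=0&1=0 G4=0(const) -> 10100
Step 3: G0=NOT G4=NOT 0=1 G1=NOT G1=NOT 0=1 G2=G0=1 G3=G3&G0=0&1=0 G4=0(const) -> 11100
Step 4: G0=NOT G4=NOT 0=1 G1=NOT G1=NOT 1=0 G2=G0=1 G3=G3&G0=0&1=0 G4=0(const) -> 10100
Step 5: G0=NOT G4=NOT 0=1 G1=NOT G1=NOT 0=1 G2=G0=1 G3=G3&G0=0&1=0 G4=0(const) -> 11100
Step 6: G0=NOT G4=NOT 0=1 G1=NOT G1=NOT 1=0 G2=G0=1 G3=G3&G0=0&1=0 G4=0(const) -> 10100
Step 7: G0=NOT G4=NOT 0=1 G1=NOT G1=NOT 0=1 G2=G0=1 G3=G3&G0=0&1=0 G4=0(const) -> 11100

11100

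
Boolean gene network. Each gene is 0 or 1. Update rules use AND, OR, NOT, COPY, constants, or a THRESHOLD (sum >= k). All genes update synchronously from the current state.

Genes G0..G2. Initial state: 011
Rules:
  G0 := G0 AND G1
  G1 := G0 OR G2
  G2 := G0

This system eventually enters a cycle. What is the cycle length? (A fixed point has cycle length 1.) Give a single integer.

Step 0: 011
Step 1: G0=G0&G1=0&1=0 G1=G0|G2=0|1=1 G2=G0=0 -> 010
Step 2: G0=G0&G1=0&1=0 G1=G0|G2=0|0=0 G2=G0=0 -> 000
Step 3: G0=G0&G1=0&0=0 G1=G0|G2=0|0=0 G2=G0=0 -> 000
State from step 3 equals state from step 2 -> cycle length 1

Answer: 1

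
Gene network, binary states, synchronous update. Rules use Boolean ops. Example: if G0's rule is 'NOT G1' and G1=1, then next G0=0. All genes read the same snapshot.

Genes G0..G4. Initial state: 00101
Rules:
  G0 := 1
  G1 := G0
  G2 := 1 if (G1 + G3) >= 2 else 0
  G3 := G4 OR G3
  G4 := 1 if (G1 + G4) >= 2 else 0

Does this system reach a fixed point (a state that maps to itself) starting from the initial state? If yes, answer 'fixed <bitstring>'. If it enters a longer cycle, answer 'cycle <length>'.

Step 0: 00101
Step 1: G0=1(const) G1=G0=0 G2=(0+0>=2)=0 G3=G4|G3=1|0=1 G4=(0+1>=2)=0 -> 10010
Step 2: G0=1(const) G1=G0=1 G2=(0+1>=2)=0 G3=G4|G3=0|1=1 G4=(0+0>=2)=0 -> 11010
Step 3: G0=1(const) G1=G0=1 G2=(1+1>=2)=1 G3=G4|G3=0|1=1 G4=(1+0>=2)=0 -> 11110
Step 4: G0=1(const) G1=G0=1 G2=(1+1>=2)=1 G3=G4|G3=0|1=1 G4=(1+0>=2)=0 -> 11110
Fixed point reached at step 3: 11110

Answer: fixed 11110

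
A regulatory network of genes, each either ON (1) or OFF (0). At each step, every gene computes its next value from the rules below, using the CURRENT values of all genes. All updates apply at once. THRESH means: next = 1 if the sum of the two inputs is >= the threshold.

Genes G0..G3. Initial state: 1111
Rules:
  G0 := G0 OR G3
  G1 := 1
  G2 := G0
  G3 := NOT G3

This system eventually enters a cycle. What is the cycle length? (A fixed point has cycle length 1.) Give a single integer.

Answer: 2

Derivation:
Step 0: 1111
Step 1: G0=G0|G3=1|1=1 G1=1(const) G2=G0=1 G3=NOT G3=NOT 1=0 -> 1110
Step 2: G0=G0|G3=1|0=1 G1=1(const) G2=G0=1 G3=NOT G3=NOT 0=1 -> 1111
State from step 2 equals state from step 0 -> cycle length 2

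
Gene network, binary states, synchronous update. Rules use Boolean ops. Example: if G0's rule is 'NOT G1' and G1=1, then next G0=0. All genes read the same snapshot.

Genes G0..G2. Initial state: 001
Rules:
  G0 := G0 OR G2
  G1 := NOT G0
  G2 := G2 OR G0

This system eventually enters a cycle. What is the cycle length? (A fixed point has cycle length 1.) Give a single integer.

Answer: 1

Derivation:
Step 0: 001
Step 1: G0=G0|G2=0|1=1 G1=NOT G0=NOT 0=1 G2=G2|G0=1|0=1 -> 111
Step 2: G0=G0|G2=1|1=1 G1=NOT G0=NOT 1=0 G2=G2|G0=1|1=1 -> 101
Step 3: G0=G0|G2=1|1=1 G1=NOT G0=NOT 1=0 G2=G2|G0=1|1=1 -> 101
State from step 3 equals state from step 2 -> cycle length 1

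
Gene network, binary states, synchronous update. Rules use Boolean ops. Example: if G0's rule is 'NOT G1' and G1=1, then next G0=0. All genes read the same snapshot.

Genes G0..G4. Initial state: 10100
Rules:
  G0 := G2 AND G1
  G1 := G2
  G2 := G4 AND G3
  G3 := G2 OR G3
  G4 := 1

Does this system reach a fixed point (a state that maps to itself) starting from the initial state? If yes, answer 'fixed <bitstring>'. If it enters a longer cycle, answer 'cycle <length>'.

Step 0: 10100
Step 1: G0=G2&G1=1&0=0 G1=G2=1 G2=G4&G3=0&0=0 G3=G2|G3=1|0=1 G4=1(const) -> 01011
Step 2: G0=G2&G1=0&1=0 G1=G2=0 G2=G4&G3=1&1=1 G3=G2|G3=0|1=1 G4=1(const) -> 00111
Step 3: G0=G2&G1=1&0=0 G1=G2=1 G2=G4&G3=1&1=1 G3=G2|G3=1|1=1 G4=1(const) -> 01111
Step 4: G0=G2&G1=1&1=1 G1=G2=1 G2=G4&G3=1&1=1 G3=G2|G3=1|1=1 G4=1(const) -> 11111
Step 5: G0=G2&G1=1&1=1 G1=G2=1 G2=G4&G3=1&1=1 G3=G2|G3=1|1=1 G4=1(const) -> 11111
Fixed point reached at step 4: 11111

Answer: fixed 11111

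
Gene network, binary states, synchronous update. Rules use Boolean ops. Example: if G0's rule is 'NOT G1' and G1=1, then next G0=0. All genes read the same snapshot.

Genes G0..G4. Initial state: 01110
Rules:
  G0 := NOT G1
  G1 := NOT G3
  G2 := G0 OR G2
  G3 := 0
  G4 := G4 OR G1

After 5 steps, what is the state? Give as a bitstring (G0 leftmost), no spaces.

Step 1: G0=NOT G1=NOT 1=0 G1=NOT G3=NOT 1=0 G2=G0|G2=0|1=1 G3=0(const) G4=G4|G1=0|1=1 -> 00101
Step 2: G0=NOT G1=NOT 0=1 G1=NOT G3=NOT 0=1 G2=G0|G2=0|1=1 G3=0(const) G4=G4|G1=1|0=1 -> 11101
Step 3: G0=NOT G1=NOT 1=0 G1=NOT G3=NOT 0=1 G2=G0|G2=1|1=1 G3=0(const) G4=G4|G1=1|1=1 -> 01101
Step 4: G0=NOT G1=NOT 1=0 G1=NOT G3=NOT 0=1 G2=G0|G2=0|1=1 G3=0(const) G4=G4|G1=1|1=1 -> 01101
Step 5: G0=NOT G1=NOT 1=0 G1=NOT G3=NOT 0=1 G2=G0|G2=0|1=1 G3=0(const) G4=G4|G1=1|1=1 -> 01101

01101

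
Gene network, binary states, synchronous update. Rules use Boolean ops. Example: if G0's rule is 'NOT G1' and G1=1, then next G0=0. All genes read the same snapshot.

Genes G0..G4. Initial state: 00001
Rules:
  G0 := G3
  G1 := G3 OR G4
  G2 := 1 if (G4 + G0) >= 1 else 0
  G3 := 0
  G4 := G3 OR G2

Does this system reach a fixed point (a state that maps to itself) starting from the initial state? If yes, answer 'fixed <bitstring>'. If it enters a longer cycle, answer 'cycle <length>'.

Answer: cycle 2

Derivation:
Step 0: 00001
Step 1: G0=G3=0 G1=G3|G4=0|1=1 G2=(1+0>=1)=1 G3=0(const) G4=G3|G2=0|0=0 -> 01100
Step 2: G0=G3=0 G1=G3|G4=0|0=0 G2=(0+0>=1)=0 G3=0(const) G4=G3|G2=0|1=1 -> 00001
Cycle of length 2 starting at step 0 -> no fixed point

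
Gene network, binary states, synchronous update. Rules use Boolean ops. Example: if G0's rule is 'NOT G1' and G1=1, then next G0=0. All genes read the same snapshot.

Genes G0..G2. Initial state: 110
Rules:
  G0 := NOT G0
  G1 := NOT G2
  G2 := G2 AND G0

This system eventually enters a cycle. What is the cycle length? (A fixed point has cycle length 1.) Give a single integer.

Step 0: 110
Step 1: G0=NOT G0=NOT 1=0 G1=NOT G2=NOT 0=1 G2=G2&G0=0&1=0 -> 010
Step 2: G0=NOT G0=NOT 0=1 G1=NOT G2=NOT 0=1 G2=G2&G0=0&0=0 -> 110
State from step 2 equals state from step 0 -> cycle length 2

Answer: 2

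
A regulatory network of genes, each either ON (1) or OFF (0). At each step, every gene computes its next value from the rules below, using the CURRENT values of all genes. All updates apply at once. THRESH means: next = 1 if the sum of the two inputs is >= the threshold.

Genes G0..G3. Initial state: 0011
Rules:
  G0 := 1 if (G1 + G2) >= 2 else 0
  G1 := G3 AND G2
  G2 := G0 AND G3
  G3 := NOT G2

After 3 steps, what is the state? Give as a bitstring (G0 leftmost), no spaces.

Step 1: G0=(0+1>=2)=0 G1=G3&G2=1&1=1 G2=G0&G3=0&1=0 G3=NOT G2=NOT 1=0 -> 0100
Step 2: G0=(1+0>=2)=0 G1=G3&G2=0&0=0 G2=G0&G3=0&0=0 G3=NOT G2=NOT 0=1 -> 0001
Step 3: G0=(0+0>=2)=0 G1=G3&G2=1&0=0 G2=G0&G3=0&1=0 G3=NOT G2=NOT 0=1 -> 0001

0001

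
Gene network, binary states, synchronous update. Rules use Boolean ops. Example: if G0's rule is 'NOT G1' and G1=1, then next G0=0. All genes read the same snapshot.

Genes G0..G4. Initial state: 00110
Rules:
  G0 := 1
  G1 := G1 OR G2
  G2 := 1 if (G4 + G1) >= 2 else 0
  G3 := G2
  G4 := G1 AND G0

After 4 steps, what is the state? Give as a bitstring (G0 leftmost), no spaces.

Step 1: G0=1(const) G1=G1|G2=0|1=1 G2=(0+0>=2)=0 G3=G2=1 G4=G1&G0=0&0=0 -> 11010
Step 2: G0=1(const) G1=G1|G2=1|0=1 G2=(0+1>=2)=0 G3=G2=0 G4=G1&G0=1&1=1 -> 11001
Step 3: G0=1(const) G1=G1|G2=1|0=1 G2=(1+1>=2)=1 G3=G2=0 G4=G1&G0=1&1=1 -> 11101
Step 4: G0=1(const) G1=G1|G2=1|1=1 G2=(1+1>=2)=1 G3=G2=1 G4=G1&G0=1&1=1 -> 11111

11111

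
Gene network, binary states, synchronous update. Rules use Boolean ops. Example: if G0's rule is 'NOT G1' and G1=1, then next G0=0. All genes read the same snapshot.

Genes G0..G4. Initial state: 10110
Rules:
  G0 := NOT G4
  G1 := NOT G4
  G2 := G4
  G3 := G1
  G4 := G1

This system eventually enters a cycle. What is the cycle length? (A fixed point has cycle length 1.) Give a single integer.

Answer: 4

Derivation:
Step 0: 10110
Step 1: G0=NOT G4=NOT 0=1 G1=NOT G4=NOT 0=1 G2=G4=0 G3=G1=0 G4=G1=0 -> 11000
Step 2: G0=NOT G4=NOT 0=1 G1=NOT G4=NOT 0=1 G2=G4=0 G3=G1=1 G4=G1=1 -> 11011
Step 3: G0=NOT G4=NOT 1=0 G1=NOT G4=NOT 1=0 G2=G4=1 G3=G1=1 G4=G1=1 -> 00111
Step 4: G0=NOT G4=NOT 1=0 G1=NOT G4=NOT 1=0 G2=G4=1 G3=G1=0 G4=G1=0 -> 00100
Step 5: G0=NOT G4=NOT 0=1 G1=NOT G4=NOT 0=1 G2=G4=0 G3=G1=0 G4=G1=0 -> 11000
State from step 5 equals state from step 1 -> cycle length 4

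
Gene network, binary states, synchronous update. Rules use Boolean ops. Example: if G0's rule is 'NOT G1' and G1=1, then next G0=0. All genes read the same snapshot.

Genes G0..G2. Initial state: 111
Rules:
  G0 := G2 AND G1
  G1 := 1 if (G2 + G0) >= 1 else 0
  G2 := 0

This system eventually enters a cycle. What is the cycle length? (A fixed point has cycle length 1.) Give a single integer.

Answer: 1

Derivation:
Step 0: 111
Step 1: G0=G2&G1=1&1=1 G1=(1+1>=1)=1 G2=0(const) -> 110
Step 2: G0=G2&G1=0&1=0 G1=(0+1>=1)=1 G2=0(const) -> 010
Step 3: G0=G2&G1=0&1=0 G1=(0+0>=1)=0 G2=0(const) -> 000
Step 4: G0=G2&G1=0&0=0 G1=(0+0>=1)=0 G2=0(const) -> 000
State from step 4 equals state from step 3 -> cycle length 1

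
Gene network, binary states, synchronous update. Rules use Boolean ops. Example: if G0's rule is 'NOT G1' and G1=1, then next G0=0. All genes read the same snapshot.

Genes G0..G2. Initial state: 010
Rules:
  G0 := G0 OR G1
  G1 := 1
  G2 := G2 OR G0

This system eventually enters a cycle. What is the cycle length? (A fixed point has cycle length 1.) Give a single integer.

Step 0: 010
Step 1: G0=G0|G1=0|1=1 G1=1(const) G2=G2|G0=0|0=0 -> 110
Step 2: G0=G0|G1=1|1=1 G1=1(const) G2=G2|G0=0|1=1 -> 111
Step 3: G0=G0|G1=1|1=1 G1=1(const) G2=G2|G0=1|1=1 -> 111
State from step 3 equals state from step 2 -> cycle length 1

Answer: 1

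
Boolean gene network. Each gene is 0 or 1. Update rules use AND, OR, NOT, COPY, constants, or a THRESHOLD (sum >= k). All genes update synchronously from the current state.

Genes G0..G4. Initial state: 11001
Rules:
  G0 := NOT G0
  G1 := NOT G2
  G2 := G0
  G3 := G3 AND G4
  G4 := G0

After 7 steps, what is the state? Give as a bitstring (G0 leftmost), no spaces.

Step 1: G0=NOT G0=NOT 1=0 G1=NOT G2=NOT 0=1 G2=G0=1 G3=G3&G4=0&1=0 G4=G0=1 -> 01101
Step 2: G0=NOT G0=NOT 0=1 G1=NOT G2=NOT 1=0 G2=G0=0 G3=G3&G4=0&1=0 G4=G0=0 -> 10000
Step 3: G0=NOT G0=NOT 1=0 G1=NOT G2=NOT 0=1 G2=G0=1 G3=G3&G4=0&0=0 G4=G0=1 -> 01101
Step 4: G0=NOT G0=NOT 0=1 G1=NOT G2=NOT 1=0 G2=G0=0 G3=G3&G4=0&1=0 G4=G0=0 -> 10000
Step 5: G0=NOT G0=NOT 1=0 G1=NOT G2=NOT 0=1 G2=G0=1 G3=G3&G4=0&0=0 G4=G0=1 -> 01101
Step 6: G0=NOT G0=NOT 0=1 G1=NOT G2=NOT 1=0 G2=G0=0 G3=G3&G4=0&1=0 G4=G0=0 -> 10000
Step 7: G0=NOT G0=NOT 1=0 G1=NOT G2=NOT 0=1 G2=G0=1 G3=G3&G4=0&0=0 G4=G0=1 -> 01101

01101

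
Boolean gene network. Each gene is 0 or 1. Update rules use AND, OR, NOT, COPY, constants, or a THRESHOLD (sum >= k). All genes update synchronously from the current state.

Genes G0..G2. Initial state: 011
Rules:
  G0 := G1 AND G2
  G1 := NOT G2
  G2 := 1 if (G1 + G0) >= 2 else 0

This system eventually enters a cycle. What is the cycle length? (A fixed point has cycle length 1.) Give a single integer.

Answer: 1

Derivation:
Step 0: 011
Step 1: G0=G1&G2=1&1=1 G1=NOT G2=NOT 1=0 G2=(1+0>=2)=0 -> 100
Step 2: G0=G1&G2=0&0=0 G1=NOT G2=NOT 0=1 G2=(0+1>=2)=0 -> 010
Step 3: G0=G1&G2=1&0=0 G1=NOT G2=NOT 0=1 G2=(1+0>=2)=0 -> 010
State from step 3 equals state from step 2 -> cycle length 1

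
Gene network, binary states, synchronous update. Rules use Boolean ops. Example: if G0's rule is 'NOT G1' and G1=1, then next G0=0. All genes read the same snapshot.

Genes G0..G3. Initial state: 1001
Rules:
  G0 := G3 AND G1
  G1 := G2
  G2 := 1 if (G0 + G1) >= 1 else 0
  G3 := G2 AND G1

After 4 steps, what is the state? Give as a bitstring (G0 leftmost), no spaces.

Step 1: G0=G3&G1=1&0=0 G1=G2=0 G2=(1+0>=1)=1 G3=G2&G1=0&0=0 -> 0010
Step 2: G0=G3&G1=0&0=0 G1=G2=1 G2=(0+0>=1)=0 G3=G2&G1=1&0=0 -> 0100
Step 3: G0=G3&G1=0&1=0 G1=G2=0 G2=(0+1>=1)=1 G3=G2&G1=0&1=0 -> 0010
Step 4: G0=G3&G1=0&0=0 G1=G2=1 G2=(0+0>=1)=0 G3=G2&G1=1&0=0 -> 0100

0100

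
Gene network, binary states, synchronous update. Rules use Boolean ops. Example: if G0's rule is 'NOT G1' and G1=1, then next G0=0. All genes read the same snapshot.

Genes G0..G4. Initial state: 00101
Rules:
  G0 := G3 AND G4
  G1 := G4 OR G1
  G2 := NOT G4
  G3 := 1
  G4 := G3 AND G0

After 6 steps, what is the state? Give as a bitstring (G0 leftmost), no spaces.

Step 1: G0=G3&G4=0&1=0 G1=G4|G1=1|0=1 G2=NOT G4=NOT 1=0 G3=1(const) G4=G3&G0=0&0=0 -> 01010
Step 2: G0=G3&G4=1&0=0 G1=G4|G1=0|1=1 G2=NOT G4=NOT 0=1 G3=1(const) G4=G3&G0=1&0=0 -> 01110
Step 3: G0=G3&G4=1&0=0 G1=G4|G1=0|1=1 G2=NOT G4=NOT 0=1 G3=1(const) G4=G3&G0=1&0=0 -> 01110
Step 4: G0=G3&G4=1&0=0 G1=G4|G1=0|1=1 G2=NOT G4=NOT 0=1 G3=1(const) G4=G3&G0=1&0=0 -> 01110
Step 5: G0=G3&G4=1&0=0 G1=G4|G1=0|1=1 G2=NOT G4=NOT 0=1 G3=1(const) G4=G3&G0=1&0=0 -> 01110
Step 6: G0=G3&G4=1&0=0 G1=G4|G1=0|1=1 G2=NOT G4=NOT 0=1 G3=1(const) G4=G3&G0=1&0=0 -> 01110

01110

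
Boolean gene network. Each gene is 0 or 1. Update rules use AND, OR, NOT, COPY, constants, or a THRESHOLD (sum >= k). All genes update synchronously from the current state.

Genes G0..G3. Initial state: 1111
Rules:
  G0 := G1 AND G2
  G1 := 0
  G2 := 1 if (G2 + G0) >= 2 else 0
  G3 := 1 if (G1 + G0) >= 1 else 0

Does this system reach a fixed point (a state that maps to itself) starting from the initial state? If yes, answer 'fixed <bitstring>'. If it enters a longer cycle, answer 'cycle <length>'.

Answer: fixed 0000

Derivation:
Step 0: 1111
Step 1: G0=G1&G2=1&1=1 G1=0(const) G2=(1+1>=2)=1 G3=(1+1>=1)=1 -> 1011
Step 2: G0=G1&G2=0&1=0 G1=0(const) G2=(1+1>=2)=1 G3=(0+1>=1)=1 -> 0011
Step 3: G0=G1&G2=0&1=0 G1=0(const) G2=(1+0>=2)=0 G3=(0+0>=1)=0 -> 0000
Step 4: G0=G1&G2=0&0=0 G1=0(const) G2=(0+0>=2)=0 G3=(0+0>=1)=0 -> 0000
Fixed point reached at step 3: 0000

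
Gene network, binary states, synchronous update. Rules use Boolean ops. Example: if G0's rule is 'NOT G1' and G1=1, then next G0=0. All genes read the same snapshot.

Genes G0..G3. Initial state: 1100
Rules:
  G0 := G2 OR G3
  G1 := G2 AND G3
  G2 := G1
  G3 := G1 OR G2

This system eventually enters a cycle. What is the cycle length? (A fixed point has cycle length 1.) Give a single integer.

Step 0: 1100
Step 1: G0=G2|G3=0|0=0 G1=G2&G3=0&0=0 G2=G1=1 G3=G1|G2=1|0=1 -> 0011
Step 2: G0=G2|G3=1|1=1 G1=G2&G3=1&1=1 G2=G1=0 G3=G1|G2=0|1=1 -> 1101
Step 3: G0=G2|G3=0|1=1 G1=G2&G3=0&1=0 G2=G1=1 G3=G1|G2=1|0=1 -> 1011
Step 4: G0=G2|G3=1|1=1 G1=G2&G3=1&1=1 G2=G1=0 G3=G1|G2=0|1=1 -> 1101
State from step 4 equals state from step 2 -> cycle length 2

Answer: 2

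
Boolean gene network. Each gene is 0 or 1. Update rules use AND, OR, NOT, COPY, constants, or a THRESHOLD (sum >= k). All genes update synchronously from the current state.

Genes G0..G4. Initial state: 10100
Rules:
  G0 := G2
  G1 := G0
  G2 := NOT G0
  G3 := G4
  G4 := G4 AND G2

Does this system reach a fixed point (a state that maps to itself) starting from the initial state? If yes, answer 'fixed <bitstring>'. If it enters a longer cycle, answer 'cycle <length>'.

Step 0: 10100
Step 1: G0=G2=1 G1=G0=1 G2=NOT G0=NOT 1=0 G3=G4=0 G4=G4&G2=0&1=0 -> 11000
Step 2: G0=G2=0 G1=G0=1 G2=NOT G0=NOT 1=0 G3=G4=0 G4=G4&G2=0&0=0 -> 01000
Step 3: G0=G2=0 G1=G0=0 G2=NOT G0=NOT 0=1 G3=G4=0 G4=G4&G2=0&0=0 -> 00100
Step 4: G0=G2=1 G1=G0=0 G2=NOT G0=NOT 0=1 G3=G4=0 G4=G4&G2=0&1=0 -> 10100
Cycle of length 4 starting at step 0 -> no fixed point

Answer: cycle 4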